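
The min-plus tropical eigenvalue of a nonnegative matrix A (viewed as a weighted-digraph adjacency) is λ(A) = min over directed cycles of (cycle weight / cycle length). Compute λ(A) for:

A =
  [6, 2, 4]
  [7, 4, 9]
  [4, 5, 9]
λ(A) = 4

Enumerate directed cycles and compute their means (weight / length). Sample:
  cycle 0 → 0: weight = 6, length = 1, mean = 6/1 ≈ 6.000
  cycle 1 → 1: weight = 4, length = 1, mean = 4/1 ≈ 4.000
  cycle 2 → 2: weight = 9, length = 1, mean = 9/1 ≈ 9.000
  cycle 0 → 1 → 0: weight = 9, length = 2, mean = 9/2 ≈ 4.500
  cycle 0 → 2 → 0: weight = 8, length = 2, mean = 8/2 ≈ 4.000
  cycle 1 → 0 → 1: weight = 9, length = 2, mean = 9/2 ≈ 4.500
Minimum mean = 4.000, attained e.g. along the cycle 1 → 1 with weight 4 and length 1. So λ(A) = 4/1 = 4.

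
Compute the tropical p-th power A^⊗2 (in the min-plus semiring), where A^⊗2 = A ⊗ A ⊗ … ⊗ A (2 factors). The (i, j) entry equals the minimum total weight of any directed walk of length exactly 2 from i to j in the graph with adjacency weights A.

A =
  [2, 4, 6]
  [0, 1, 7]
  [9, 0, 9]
A^⊗2 =
  [4, 5, 8]
  [1, 2, 6]
  [0, 1, 7]

Each entry (A^⊗2)_ij equals the minimum over all length-2 walks i = v_0 → v_1 → … → v_2 = j of Σ_t A[v_t][v_{t+1}]. For example, for (i, j) = (0, 2) we minimise over 3 possible intermediate vertex sequences; the minimum is 8, attained along the walk 0 → 0 → 2.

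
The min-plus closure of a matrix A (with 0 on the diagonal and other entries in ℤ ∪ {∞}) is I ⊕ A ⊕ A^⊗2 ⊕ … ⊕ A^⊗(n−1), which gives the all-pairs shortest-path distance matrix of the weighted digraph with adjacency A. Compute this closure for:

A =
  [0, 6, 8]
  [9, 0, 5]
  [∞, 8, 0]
Closure =
  [0, 6, 8]
  [9, 0, 5]
  [17, 8, 0]

This is the Floyd-Warshall all-pairs shortest-path computation. For each intermediate vertex k = 0, 1, …, 2, update dist[i][j] ← min(dist[i][j], dist[i][k] + dist[k][j]). The final matrix gives, for each (i, j), the minimum total weight of any directed path from i to j (possibly empty when i = j).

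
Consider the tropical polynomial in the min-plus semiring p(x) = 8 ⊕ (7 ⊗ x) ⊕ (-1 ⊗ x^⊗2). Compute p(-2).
p(-2) = -5

A tropical monomial a ⊗ x^⊗i evaluates to a + i · x. Evaluating each term at x = -2:
  Term 0 contributes 8 + 0 · -2 = 8
  Term 1 contributes 7 + 1 · -2 = 5
  Term 2 contributes -1 + 2 · -2 = -5
p(-2) = ⊕ of these = min[8, 5, -5] = -5.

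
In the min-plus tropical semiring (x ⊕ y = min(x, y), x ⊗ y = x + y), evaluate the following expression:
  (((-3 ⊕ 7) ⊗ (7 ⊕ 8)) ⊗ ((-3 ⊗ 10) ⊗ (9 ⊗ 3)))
(((-3 ⊕ 7) ⊗ (7 ⊕ 8)) ⊗ ((-3 ⊗ 10) ⊗ (9 ⊗ 3))) = 23

Expand innermost to outermost. Recall ⊕ takes the minimum of its arguments and ⊗ takes their sum. Working out the expression (((-3 ⊕ 7) ⊗ (7 ⊕ 8)) ⊗ ((-3 ⊗ 10) ⊗ (9 ⊗ 3))) gives 23.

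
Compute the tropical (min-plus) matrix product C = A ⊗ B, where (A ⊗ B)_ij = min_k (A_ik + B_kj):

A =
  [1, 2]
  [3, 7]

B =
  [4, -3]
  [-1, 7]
A ⊗ B =
  [1, -2]
  [6, 0]

Apply the min-plus product entry-by-entry:
  C[0][0] = min over k of (A[0][0] + B[0][0] = 1 + 4 = 5, A[0][1] + B[1][0] = 2 + -1 = 1) = 1 (attained at k = 1)
  C[0][1] = min over k of (A[0][0] + B[0][1] = 1 + -3 = -2, A[0][1] + B[1][1] = 2 + 7 = 9) = -2 (attained at k = 0)
  C[1][0] = min over k of (A[1][0] + B[0][0] = 3 + 4 = 7, A[1][1] + B[1][0] = 7 + -1 = 6) = 6 (attained at k = 1)
  C[1][1] = min over k of (A[1][0] + B[0][1] = 3 + -3 = 0, A[1][1] + B[1][1] = 7 + 7 = 14) = 0 (attained at k = 0)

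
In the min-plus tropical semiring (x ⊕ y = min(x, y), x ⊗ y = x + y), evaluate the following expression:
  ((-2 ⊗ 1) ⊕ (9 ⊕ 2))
((-2 ⊗ 1) ⊕ (9 ⊕ 2)) = -1

Expand innermost to outermost. Recall ⊕ takes the minimum of its arguments and ⊗ takes their sum. Working out the expression ((-2 ⊗ 1) ⊕ (9 ⊕ 2)) gives -1.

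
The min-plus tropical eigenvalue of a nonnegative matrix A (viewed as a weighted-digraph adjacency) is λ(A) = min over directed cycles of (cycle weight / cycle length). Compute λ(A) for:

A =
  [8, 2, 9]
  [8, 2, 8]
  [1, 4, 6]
λ(A) = 2

Enumerate directed cycles and compute their means (weight / length). Sample:
  cycle 0 → 0: weight = 8, length = 1, mean = 8/1 ≈ 8.000
  cycle 1 → 1: weight = 2, length = 1, mean = 2/1 ≈ 2.000
  cycle 2 → 2: weight = 6, length = 1, mean = 6/1 ≈ 6.000
  cycle 0 → 1 → 0: weight = 10, length = 2, mean = 10/2 ≈ 5.000
  cycle 0 → 2 → 0: weight = 10, length = 2, mean = 10/2 ≈ 5.000
  cycle 1 → 0 → 1: weight = 10, length = 2, mean = 10/2 ≈ 5.000
Minimum mean = 2.000, attained e.g. along the cycle 1 → 1 with weight 2 and length 1. So λ(A) = 2/1 = 2.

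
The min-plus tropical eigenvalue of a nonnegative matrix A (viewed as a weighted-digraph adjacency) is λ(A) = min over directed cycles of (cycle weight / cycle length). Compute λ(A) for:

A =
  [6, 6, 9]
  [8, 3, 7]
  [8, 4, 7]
λ(A) = 3

Enumerate directed cycles and compute their means (weight / length). Sample:
  cycle 0 → 0: weight = 6, length = 1, mean = 6/1 ≈ 6.000
  cycle 1 → 1: weight = 3, length = 1, mean = 3/1 ≈ 3.000
  cycle 2 → 2: weight = 7, length = 1, mean = 7/1 ≈ 7.000
  cycle 0 → 1 → 0: weight = 14, length = 2, mean = 14/2 ≈ 7.000
  cycle 0 → 2 → 0: weight = 17, length = 2, mean = 17/2 ≈ 8.500
  cycle 1 → 0 → 1: weight = 14, length = 2, mean = 14/2 ≈ 7.000
Minimum mean = 3.000, attained e.g. along the cycle 1 → 1 with weight 3 and length 1. So λ(A) = 3/1 = 3.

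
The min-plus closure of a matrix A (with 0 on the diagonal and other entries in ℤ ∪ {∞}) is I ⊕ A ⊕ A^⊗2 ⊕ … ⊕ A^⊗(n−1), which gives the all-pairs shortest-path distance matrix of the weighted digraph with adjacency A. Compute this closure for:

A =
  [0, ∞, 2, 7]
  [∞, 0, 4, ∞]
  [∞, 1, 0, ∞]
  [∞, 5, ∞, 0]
Closure =
  [0, 3, 2, 7]
  [∞, 0, 4, ∞]
  [∞, 1, 0, ∞]
  [∞, 5, 9, 0]

This is the Floyd-Warshall all-pairs shortest-path computation. For each intermediate vertex k = 0, 1, …, 3, update dist[i][j] ← min(dist[i][j], dist[i][k] + dist[k][j]). The final matrix gives, for each (i, j), the minimum total weight of any directed path from i to j (possibly empty when i = j).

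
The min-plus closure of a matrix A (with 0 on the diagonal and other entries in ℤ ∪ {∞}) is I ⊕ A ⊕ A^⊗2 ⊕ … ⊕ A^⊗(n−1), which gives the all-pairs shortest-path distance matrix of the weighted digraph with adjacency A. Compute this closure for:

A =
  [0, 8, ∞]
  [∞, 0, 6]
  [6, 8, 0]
Closure =
  [0, 8, 14]
  [12, 0, 6]
  [6, 8, 0]

This is the Floyd-Warshall all-pairs shortest-path computation. For each intermediate vertex k = 0, 1, …, 2, update dist[i][j] ← min(dist[i][j], dist[i][k] + dist[k][j]). The final matrix gives, for each (i, j), the minimum total weight of any directed path from i to j (possibly empty when i = j).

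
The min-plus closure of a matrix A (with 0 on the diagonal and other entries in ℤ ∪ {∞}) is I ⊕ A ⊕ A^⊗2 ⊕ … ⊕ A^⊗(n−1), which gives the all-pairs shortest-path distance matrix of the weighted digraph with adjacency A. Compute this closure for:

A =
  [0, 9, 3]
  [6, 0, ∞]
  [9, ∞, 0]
Closure =
  [0, 9, 3]
  [6, 0, 9]
  [9, 18, 0]

This is the Floyd-Warshall all-pairs shortest-path computation. For each intermediate vertex k = 0, 1, …, 2, update dist[i][j] ← min(dist[i][j], dist[i][k] + dist[k][j]). The final matrix gives, for each (i, j), the minimum total weight of any directed path from i to j (possibly empty when i = j).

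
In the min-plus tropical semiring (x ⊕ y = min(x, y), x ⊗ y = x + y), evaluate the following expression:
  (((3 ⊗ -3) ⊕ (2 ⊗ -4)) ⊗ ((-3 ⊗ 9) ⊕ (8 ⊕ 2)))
(((3 ⊗ -3) ⊕ (2 ⊗ -4)) ⊗ ((-3 ⊗ 9) ⊕ (8 ⊕ 2))) = 0

Expand innermost to outermost. Recall ⊕ takes the minimum of its arguments and ⊗ takes their sum. Working out the expression (((3 ⊗ -3) ⊕ (2 ⊗ -4)) ⊗ ((-3 ⊗ 9) ⊕ (8 ⊕ 2))) gives 0.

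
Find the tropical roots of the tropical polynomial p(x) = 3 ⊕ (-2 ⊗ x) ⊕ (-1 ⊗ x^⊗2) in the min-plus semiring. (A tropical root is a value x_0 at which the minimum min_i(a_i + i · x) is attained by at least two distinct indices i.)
Roots: {-1, 5}

Each tropical root is a break point of the lower envelope of the lines y = a_i + i · x (there are 3 lines, with slopes 0, 1, ..., 2). Only the lines that attain the minimum somewhere contribute to roots; other lines are dominated. Here the surviving (envelope) indices are i = 2, i = 1, i = 0.
Intersections between consecutive envelope lines give the roots: for adjacent envelope indices i < j the intersection is x = (a_i − a_j) / (j − i). Reading off the sorted break points: {-1, 5}.
Verification: at each break x_0, at least two indices attain the minimum of min_i(a_i + i · x_0).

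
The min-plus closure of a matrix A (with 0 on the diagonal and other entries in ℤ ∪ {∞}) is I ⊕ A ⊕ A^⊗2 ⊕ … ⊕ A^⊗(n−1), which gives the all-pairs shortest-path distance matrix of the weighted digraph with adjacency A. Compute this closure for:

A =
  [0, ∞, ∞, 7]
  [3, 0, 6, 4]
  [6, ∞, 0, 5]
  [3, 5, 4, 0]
Closure =
  [0, 12, 11, 7]
  [3, 0, 6, 4]
  [6, 10, 0, 5]
  [3, 5, 4, 0]

This is the Floyd-Warshall all-pairs shortest-path computation. For each intermediate vertex k = 0, 1, …, 3, update dist[i][j] ← min(dist[i][j], dist[i][k] + dist[k][j]). The final matrix gives, for each (i, j), the minimum total weight of any directed path from i to j (possibly empty when i = j).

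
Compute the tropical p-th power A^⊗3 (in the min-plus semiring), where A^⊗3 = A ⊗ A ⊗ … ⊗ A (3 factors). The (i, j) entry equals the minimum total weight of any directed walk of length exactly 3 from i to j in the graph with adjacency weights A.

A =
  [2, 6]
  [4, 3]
A^⊗3 =
  [6, 10]
  [8, 9]

Each entry (A^⊗3)_ij equals the minimum over all length-3 walks i = v_0 → v_1 → … → v_3 = j of Σ_t A[v_t][v_{t+1}]. For example, for (i, j) = (0, 1) we minimise over 4 possible intermediate vertex sequences; the minimum is 10, attained along the walk 0 → 0 → 0 → 1.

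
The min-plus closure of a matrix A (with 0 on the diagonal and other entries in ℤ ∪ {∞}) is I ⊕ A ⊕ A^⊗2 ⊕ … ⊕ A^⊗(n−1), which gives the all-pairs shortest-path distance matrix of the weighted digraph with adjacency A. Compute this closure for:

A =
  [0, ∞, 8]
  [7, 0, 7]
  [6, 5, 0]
Closure =
  [0, 13, 8]
  [7, 0, 7]
  [6, 5, 0]

This is the Floyd-Warshall all-pairs shortest-path computation. For each intermediate vertex k = 0, 1, …, 2, update dist[i][j] ← min(dist[i][j], dist[i][k] + dist[k][j]). The final matrix gives, for each (i, j), the minimum total weight of any directed path from i to j (possibly empty when i = j).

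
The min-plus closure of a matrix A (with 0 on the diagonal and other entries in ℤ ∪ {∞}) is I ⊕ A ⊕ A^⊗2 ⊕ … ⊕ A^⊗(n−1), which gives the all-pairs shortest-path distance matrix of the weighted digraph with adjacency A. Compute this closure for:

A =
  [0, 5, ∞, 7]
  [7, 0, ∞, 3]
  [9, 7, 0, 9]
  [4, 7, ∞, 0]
Closure =
  [0, 5, ∞, 7]
  [7, 0, ∞, 3]
  [9, 7, 0, 9]
  [4, 7, ∞, 0]

This is the Floyd-Warshall all-pairs shortest-path computation. For each intermediate vertex k = 0, 1, …, 3, update dist[i][j] ← min(dist[i][j], dist[i][k] + dist[k][j]). The final matrix gives, for each (i, j), the minimum total weight of any directed path from i to j (possibly empty when i = j).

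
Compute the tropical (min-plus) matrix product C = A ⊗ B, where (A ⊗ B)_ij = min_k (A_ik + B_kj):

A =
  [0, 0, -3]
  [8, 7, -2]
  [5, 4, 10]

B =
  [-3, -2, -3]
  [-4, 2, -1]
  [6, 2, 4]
A ⊗ B =
  [-4, -2, -3]
  [3, 0, 2]
  [0, 3, 2]

Apply the min-plus product entry-by-entry:
  C[0][0] = min over k of (A[0][0] + B[0][0] = 0 + -3 = -3, A[0][1] + B[1][0] = 0 + -4 = -4, A[0][2] + B[2][0] = -3 + 6 = 3) = -4 (attained at k = 1)
  C[0][1] = min over k of (A[0][0] + B[0][1] = 0 + -2 = -2, A[0][1] + B[1][1] = 0 + 2 = 2, A[0][2] + B[2][1] = -3 + 2 = -1) = -2 (attained at k = 0)
  C[0][2] = min over k of (A[0][0] + B[0][2] = 0 + -3 = -3, A[0][1] + B[1][2] = 0 + -1 = -1, A[0][2] + B[2][2] = -3 + 4 = 1) = -3 (attained at k = 0)
  C[1][0] = min over k of (A[1][0] + B[0][0] = 8 + -3 = 5, A[1][1] + B[1][0] = 7 + -4 = 3, A[1][2] + B[2][0] = -2 + 6 = 4) = 3 (attained at k = 1)
  C[1][1] = min over k of (A[1][0] + B[0][1] = 8 + -2 = 6, A[1][1] + B[1][1] = 7 + 2 = 9, A[1][2] + B[2][1] = -2 + 2 = 0) = 0 (attained at k = 2)
  C[1][2] = min over k of (A[1][0] + B[0][2] = 8 + -3 = 5, A[1][1] + B[1][2] = 7 + -1 = 6, A[1][2] + B[2][2] = -2 + 4 = 2) = 2 (attained at k = 2)
  C[2][0] = min over k of (A[2][0] + B[0][0] = 5 + -3 = 2, A[2][1] + B[1][0] = 4 + -4 = 0, A[2][2] + B[2][0] = 10 + 6 = 16) = 0 (attained at k = 1)
  C[2][1] = min over k of (A[2][0] + B[0][1] = 5 + -2 = 3, A[2][1] + B[1][1] = 4 + 2 = 6, A[2][2] + B[2][1] = 10 + 2 = 12) = 3 (attained at k = 0)
  C[2][2] = min over k of (A[2][0] + B[0][2] = 5 + -3 = 2, A[2][1] + B[1][2] = 4 + -1 = 3, A[2][2] + B[2][2] = 10 + 4 = 14) = 2 (attained at k = 0)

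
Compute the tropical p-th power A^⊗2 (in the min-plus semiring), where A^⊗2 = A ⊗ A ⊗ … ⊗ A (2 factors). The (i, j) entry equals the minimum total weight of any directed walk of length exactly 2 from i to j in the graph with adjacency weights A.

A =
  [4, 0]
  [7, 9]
A^⊗2 =
  [7, 4]
  [11, 7]

Each entry (A^⊗2)_ij equals the minimum over all length-2 walks i = v_0 → v_1 → … → v_2 = j of Σ_t A[v_t][v_{t+1}]. For example, for (i, j) = (0, 1) we minimise over 2 possible intermediate vertex sequences; the minimum is 4, attained along the walk 0 → 0 → 1.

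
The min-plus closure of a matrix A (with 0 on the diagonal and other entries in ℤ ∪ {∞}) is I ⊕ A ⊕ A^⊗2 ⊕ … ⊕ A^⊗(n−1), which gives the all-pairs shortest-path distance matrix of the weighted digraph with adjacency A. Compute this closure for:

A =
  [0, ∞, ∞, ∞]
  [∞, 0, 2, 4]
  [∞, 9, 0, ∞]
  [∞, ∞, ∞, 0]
Closure =
  [0, ∞, ∞, ∞]
  [∞, 0, 2, 4]
  [∞, 9, 0, 13]
  [∞, ∞, ∞, 0]

This is the Floyd-Warshall all-pairs shortest-path computation. For each intermediate vertex k = 0, 1, …, 3, update dist[i][j] ← min(dist[i][j], dist[i][k] + dist[k][j]). The final matrix gives, for each (i, j), the minimum total weight of any directed path from i to j (possibly empty when i = j).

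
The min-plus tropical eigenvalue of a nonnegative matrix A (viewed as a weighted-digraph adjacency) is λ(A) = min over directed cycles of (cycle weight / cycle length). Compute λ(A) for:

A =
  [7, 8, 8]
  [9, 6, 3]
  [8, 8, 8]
λ(A) = 11/2

Enumerate directed cycles and compute their means (weight / length). Sample:
  cycle 0 → 0: weight = 7, length = 1, mean = 7/1 ≈ 7.000
  cycle 1 → 1: weight = 6, length = 1, mean = 6/1 ≈ 6.000
  cycle 2 → 2: weight = 8, length = 1, mean = 8/1 ≈ 8.000
  cycle 0 → 1 → 0: weight = 17, length = 2, mean = 17/2 ≈ 8.500
  cycle 0 → 2 → 0: weight = 16, length = 2, mean = 16/2 ≈ 8.000
  cycle 1 → 0 → 1: weight = 17, length = 2, mean = 17/2 ≈ 8.500
Minimum mean = 5.500, attained e.g. along the cycle 1 → 2 → 1 with weight 11 and length 2. So λ(A) = 11/2 = 11/2.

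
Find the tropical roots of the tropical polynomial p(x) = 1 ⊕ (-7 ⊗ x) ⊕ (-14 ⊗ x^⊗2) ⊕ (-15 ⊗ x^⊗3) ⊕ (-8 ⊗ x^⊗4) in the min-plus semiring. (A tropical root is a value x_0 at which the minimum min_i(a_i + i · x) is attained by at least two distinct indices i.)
Roots: {-7, 1, 7, 8}

Each tropical root is a break point of the lower envelope of the lines y = a_i + i · x (there are 5 lines, with slopes 0, 1, ..., 4). Only the lines that attain the minimum somewhere contribute to roots; other lines are dominated. Here the surviving (envelope) indices are i = 4, i = 3, i = 2, i = 1, i = 0.
Intersections between consecutive envelope lines give the roots: for adjacent envelope indices i < j the intersection is x = (a_i − a_j) / (j − i). Reading off the sorted break points: {-7, 1, 7, 8}.
Verification: at each break x_0, at least two indices attain the minimum of min_i(a_i + i · x_0).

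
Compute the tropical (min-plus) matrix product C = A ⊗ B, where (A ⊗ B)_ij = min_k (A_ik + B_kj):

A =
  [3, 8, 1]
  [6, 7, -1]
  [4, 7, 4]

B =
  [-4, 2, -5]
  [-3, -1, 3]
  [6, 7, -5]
A ⊗ B =
  [-1, 5, -4]
  [2, 6, -6]
  [0, 6, -1]

Apply the min-plus product entry-by-entry:
  C[0][0] = min over k of (A[0][0] + B[0][0] = 3 + -4 = -1, A[0][1] + B[1][0] = 8 + -3 = 5, A[0][2] + B[2][0] = 1 + 6 = 7) = -1 (attained at k = 0)
  C[0][1] = min over k of (A[0][0] + B[0][1] = 3 + 2 = 5, A[0][1] + B[1][1] = 8 + -1 = 7, A[0][2] + B[2][1] = 1 + 7 = 8) = 5 (attained at k = 0)
  C[0][2] = min over k of (A[0][0] + B[0][2] = 3 + -5 = -2, A[0][1] + B[1][2] = 8 + 3 = 11, A[0][2] + B[2][2] = 1 + -5 = -4) = -4 (attained at k = 2)
  C[1][0] = min over k of (A[1][0] + B[0][0] = 6 + -4 = 2, A[1][1] + B[1][0] = 7 + -3 = 4, A[1][2] + B[2][0] = -1 + 6 = 5) = 2 (attained at k = 0)
  C[1][1] = min over k of (A[1][0] + B[0][1] = 6 + 2 = 8, A[1][1] + B[1][1] = 7 + -1 = 6, A[1][2] + B[2][1] = -1 + 7 = 6) = 6 (attained at k = 1)
  C[1][2] = min over k of (A[1][0] + B[0][2] = 6 + -5 = 1, A[1][1] + B[1][2] = 7 + 3 = 10, A[1][2] + B[2][2] = -1 + -5 = -6) = -6 (attained at k = 2)
  C[2][0] = min over k of (A[2][0] + B[0][0] = 4 + -4 = 0, A[2][1] + B[1][0] = 7 + -3 = 4, A[2][2] + B[2][0] = 4 + 6 = 10) = 0 (attained at k = 0)
  C[2][1] = min over k of (A[2][0] + B[0][1] = 4 + 2 = 6, A[2][1] + B[1][1] = 7 + -1 = 6, A[2][2] + B[2][1] = 4 + 7 = 11) = 6 (attained at k = 0)
  C[2][2] = min over k of (A[2][0] + B[0][2] = 4 + -5 = -1, A[2][1] + B[1][2] = 7 + 3 = 10, A[2][2] + B[2][2] = 4 + -5 = -1) = -1 (attained at k = 0)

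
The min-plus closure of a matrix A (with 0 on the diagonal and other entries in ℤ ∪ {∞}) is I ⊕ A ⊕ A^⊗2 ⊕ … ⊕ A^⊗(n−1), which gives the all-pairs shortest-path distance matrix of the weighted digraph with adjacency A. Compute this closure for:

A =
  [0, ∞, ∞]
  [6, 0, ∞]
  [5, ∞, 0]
Closure =
  [0, ∞, ∞]
  [6, 0, ∞]
  [5, ∞, 0]

This is the Floyd-Warshall all-pairs shortest-path computation. For each intermediate vertex k = 0, 1, …, 2, update dist[i][j] ← min(dist[i][j], dist[i][k] + dist[k][j]). The final matrix gives, for each (i, j), the minimum total weight of any directed path from i to j (possibly empty when i = j).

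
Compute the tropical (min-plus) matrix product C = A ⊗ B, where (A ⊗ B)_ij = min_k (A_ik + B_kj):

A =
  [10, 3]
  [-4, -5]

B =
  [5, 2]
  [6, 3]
A ⊗ B =
  [9, 6]
  [1, -2]

Apply the min-plus product entry-by-entry:
  C[0][0] = min over k of (A[0][0] + B[0][0] = 10 + 5 = 15, A[0][1] + B[1][0] = 3 + 6 = 9) = 9 (attained at k = 1)
  C[0][1] = min over k of (A[0][0] + B[0][1] = 10 + 2 = 12, A[0][1] + B[1][1] = 3 + 3 = 6) = 6 (attained at k = 1)
  C[1][0] = min over k of (A[1][0] + B[0][0] = -4 + 5 = 1, A[1][1] + B[1][0] = -5 + 6 = 1) = 1 (attained at k = 0)
  C[1][1] = min over k of (A[1][0] + B[0][1] = -4 + 2 = -2, A[1][1] + B[1][1] = -5 + 3 = -2) = -2 (attained at k = 0)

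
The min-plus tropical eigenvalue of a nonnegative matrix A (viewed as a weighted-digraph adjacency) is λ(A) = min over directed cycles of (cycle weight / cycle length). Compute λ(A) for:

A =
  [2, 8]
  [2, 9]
λ(A) = 2

Enumerate directed cycles and compute their means (weight / length). Sample:
  cycle 0 → 0: weight = 2, length = 1, mean = 2/1 ≈ 2.000
  cycle 1 → 1: weight = 9, length = 1, mean = 9/1 ≈ 9.000
  cycle 0 → 1 → 0: weight = 10, length = 2, mean = 10/2 ≈ 5.000
  cycle 1 → 0 → 1: weight = 10, length = 2, mean = 10/2 ≈ 5.000
Minimum mean = 2.000, attained e.g. along the cycle 0 → 0 with weight 2 and length 1. So λ(A) = 2/1 = 2.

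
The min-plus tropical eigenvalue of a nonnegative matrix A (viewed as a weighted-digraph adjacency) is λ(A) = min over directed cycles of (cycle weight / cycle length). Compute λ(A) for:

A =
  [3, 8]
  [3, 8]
λ(A) = 3

Enumerate directed cycles and compute their means (weight / length). Sample:
  cycle 0 → 0: weight = 3, length = 1, mean = 3/1 ≈ 3.000
  cycle 1 → 1: weight = 8, length = 1, mean = 8/1 ≈ 8.000
  cycle 0 → 1 → 0: weight = 11, length = 2, mean = 11/2 ≈ 5.500
  cycle 1 → 0 → 1: weight = 11, length = 2, mean = 11/2 ≈ 5.500
Minimum mean = 3.000, attained e.g. along the cycle 0 → 0 with weight 3 and length 1. So λ(A) = 3/1 = 3.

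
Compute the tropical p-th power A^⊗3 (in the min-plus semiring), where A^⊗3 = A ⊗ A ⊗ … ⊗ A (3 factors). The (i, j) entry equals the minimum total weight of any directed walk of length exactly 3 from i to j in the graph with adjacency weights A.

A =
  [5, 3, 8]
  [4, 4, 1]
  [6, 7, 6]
A^⊗3 =
  [10, 10, 8]
  [11, 10, 8]
  [13, 13, 10]

Each entry (A^⊗3)_ij equals the minimum over all length-3 walks i = v_0 → v_1 → … → v_3 = j of Σ_t A[v_t][v_{t+1}]. For example, for (i, j) = (0, 2) we minimise over 9 possible intermediate vertex sequences; the minimum is 8, attained along the walk 0 → 1 → 1 → 2.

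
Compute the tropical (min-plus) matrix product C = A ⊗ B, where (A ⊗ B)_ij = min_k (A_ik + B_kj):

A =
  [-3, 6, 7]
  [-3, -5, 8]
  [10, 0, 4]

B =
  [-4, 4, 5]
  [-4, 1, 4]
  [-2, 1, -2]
A ⊗ B =
  [-7, 1, 2]
  [-9, -4, -1]
  [-4, 1, 2]

Apply the min-plus product entry-by-entry:
  C[0][0] = min over k of (A[0][0] + B[0][0] = -3 + -4 = -7, A[0][1] + B[1][0] = 6 + -4 = 2, A[0][2] + B[2][0] = 7 + -2 = 5) = -7 (attained at k = 0)
  C[0][1] = min over k of (A[0][0] + B[0][1] = -3 + 4 = 1, A[0][1] + B[1][1] = 6 + 1 = 7, A[0][2] + B[2][1] = 7 + 1 = 8) = 1 (attained at k = 0)
  C[0][2] = min over k of (A[0][0] + B[0][2] = -3 + 5 = 2, A[0][1] + B[1][2] = 6 + 4 = 10, A[0][2] + B[2][2] = 7 + -2 = 5) = 2 (attained at k = 0)
  C[1][0] = min over k of (A[1][0] + B[0][0] = -3 + -4 = -7, A[1][1] + B[1][0] = -5 + -4 = -9, A[1][2] + B[2][0] = 8 + -2 = 6) = -9 (attained at k = 1)
  C[1][1] = min over k of (A[1][0] + B[0][1] = -3 + 4 = 1, A[1][1] + B[1][1] = -5 + 1 = -4, A[1][2] + B[2][1] = 8 + 1 = 9) = -4 (attained at k = 1)
  C[1][2] = min over k of (A[1][0] + B[0][2] = -3 + 5 = 2, A[1][1] + B[1][2] = -5 + 4 = -1, A[1][2] + B[2][2] = 8 + -2 = 6) = -1 (attained at k = 1)
  C[2][0] = min over k of (A[2][0] + B[0][0] = 10 + -4 = 6, A[2][1] + B[1][0] = 0 + -4 = -4, A[2][2] + B[2][0] = 4 + -2 = 2) = -4 (attained at k = 1)
  C[2][1] = min over k of (A[2][0] + B[0][1] = 10 + 4 = 14, A[2][1] + B[1][1] = 0 + 1 = 1, A[2][2] + B[2][1] = 4 + 1 = 5) = 1 (attained at k = 1)
  C[2][2] = min over k of (A[2][0] + B[0][2] = 10 + 5 = 15, A[2][1] + B[1][2] = 0 + 4 = 4, A[2][2] + B[2][2] = 4 + -2 = 2) = 2 (attained at k = 2)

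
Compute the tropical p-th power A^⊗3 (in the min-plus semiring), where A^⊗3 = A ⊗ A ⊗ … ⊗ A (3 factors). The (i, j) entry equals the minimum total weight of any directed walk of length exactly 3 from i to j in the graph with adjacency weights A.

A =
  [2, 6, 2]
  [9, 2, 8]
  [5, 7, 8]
A^⊗3 =
  [6, 10, 6]
  [13, 6, 12]
  [9, 11, 9]

Each entry (A^⊗3)_ij equals the minimum over all length-3 walks i = v_0 → v_1 → … → v_3 = j of Σ_t A[v_t][v_{t+1}]. For example, for (i, j) = (0, 2) we minimise over 9 possible intermediate vertex sequences; the minimum is 6, attained along the walk 0 → 0 → 0 → 2.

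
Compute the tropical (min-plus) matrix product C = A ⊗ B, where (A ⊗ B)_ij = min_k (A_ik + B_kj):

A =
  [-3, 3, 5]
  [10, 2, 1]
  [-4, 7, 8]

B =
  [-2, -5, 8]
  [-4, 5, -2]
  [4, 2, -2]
A ⊗ B =
  [-5, -8, 1]
  [-2, 3, -1]
  [-6, -9, 4]

Apply the min-plus product entry-by-entry:
  C[0][0] = min over k of (A[0][0] + B[0][0] = -3 + -2 = -5, A[0][1] + B[1][0] = 3 + -4 = -1, A[0][2] + B[2][0] = 5 + 4 = 9) = -5 (attained at k = 0)
  C[0][1] = min over k of (A[0][0] + B[0][1] = -3 + -5 = -8, A[0][1] + B[1][1] = 3 + 5 = 8, A[0][2] + B[2][1] = 5 + 2 = 7) = -8 (attained at k = 0)
  C[0][2] = min over k of (A[0][0] + B[0][2] = -3 + 8 = 5, A[0][1] + B[1][2] = 3 + -2 = 1, A[0][2] + B[2][2] = 5 + -2 = 3) = 1 (attained at k = 1)
  C[1][0] = min over k of (A[1][0] + B[0][0] = 10 + -2 = 8, A[1][1] + B[1][0] = 2 + -4 = -2, A[1][2] + B[2][0] = 1 + 4 = 5) = -2 (attained at k = 1)
  C[1][1] = min over k of (A[1][0] + B[0][1] = 10 + -5 = 5, A[1][1] + B[1][1] = 2 + 5 = 7, A[1][2] + B[2][1] = 1 + 2 = 3) = 3 (attained at k = 2)
  C[1][2] = min over k of (A[1][0] + B[0][2] = 10 + 8 = 18, A[1][1] + B[1][2] = 2 + -2 = 0, A[1][2] + B[2][2] = 1 + -2 = -1) = -1 (attained at k = 2)
  C[2][0] = min over k of (A[2][0] + B[0][0] = -4 + -2 = -6, A[2][1] + B[1][0] = 7 + -4 = 3, A[2][2] + B[2][0] = 8 + 4 = 12) = -6 (attained at k = 0)
  C[2][1] = min over k of (A[2][0] + B[0][1] = -4 + -5 = -9, A[2][1] + B[1][1] = 7 + 5 = 12, A[2][2] + B[2][1] = 8 + 2 = 10) = -9 (attained at k = 0)
  C[2][2] = min over k of (A[2][0] + B[0][2] = -4 + 8 = 4, A[2][1] + B[1][2] = 7 + -2 = 5, A[2][2] + B[2][2] = 8 + -2 = 6) = 4 (attained at k = 0)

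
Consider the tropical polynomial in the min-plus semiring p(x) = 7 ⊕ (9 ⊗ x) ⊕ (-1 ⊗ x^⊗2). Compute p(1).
p(1) = 1

A tropical monomial a ⊗ x^⊗i evaluates to a + i · x. Evaluating each term at x = 1:
  Term 0 contributes 7 + 0 · 1 = 7
  Term 1 contributes 9 + 1 · 1 = 10
  Term 2 contributes -1 + 2 · 1 = 1
p(1) = ⊕ of these = min[7, 10, 1] = 1.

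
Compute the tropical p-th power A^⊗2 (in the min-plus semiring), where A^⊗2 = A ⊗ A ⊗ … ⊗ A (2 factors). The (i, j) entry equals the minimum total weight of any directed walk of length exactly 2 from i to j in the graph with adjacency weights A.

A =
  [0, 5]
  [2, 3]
A^⊗2 =
  [0, 5]
  [2, 6]

Each entry (A^⊗2)_ij equals the minimum over all length-2 walks i = v_0 → v_1 → … → v_2 = j of Σ_t A[v_t][v_{t+1}]. For example, for (i, j) = (0, 1) we minimise over 2 possible intermediate vertex sequences; the minimum is 5, attained along the walk 0 → 0 → 1.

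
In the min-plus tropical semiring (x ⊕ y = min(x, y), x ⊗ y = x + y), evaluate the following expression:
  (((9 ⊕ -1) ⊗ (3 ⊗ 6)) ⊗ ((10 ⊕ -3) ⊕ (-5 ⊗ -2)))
(((9 ⊕ -1) ⊗ (3 ⊗ 6)) ⊗ ((10 ⊕ -3) ⊕ (-5 ⊗ -2))) = 1

Expand innermost to outermost. Recall ⊕ takes the minimum of its arguments and ⊗ takes their sum. Working out the expression (((9 ⊕ -1) ⊗ (3 ⊗ 6)) ⊗ ((10 ⊕ -3) ⊕ (-5 ⊗ -2))) gives 1.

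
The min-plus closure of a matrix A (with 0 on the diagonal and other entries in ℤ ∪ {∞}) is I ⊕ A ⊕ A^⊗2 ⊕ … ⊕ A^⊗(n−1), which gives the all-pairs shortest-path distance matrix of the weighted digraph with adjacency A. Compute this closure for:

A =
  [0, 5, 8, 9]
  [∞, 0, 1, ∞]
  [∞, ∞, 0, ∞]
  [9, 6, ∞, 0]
Closure =
  [0, 5, 6, 9]
  [∞, 0, 1, ∞]
  [∞, ∞, 0, ∞]
  [9, 6, 7, 0]

This is the Floyd-Warshall all-pairs shortest-path computation. For each intermediate vertex k = 0, 1, …, 3, update dist[i][j] ← min(dist[i][j], dist[i][k] + dist[k][j]). The final matrix gives, for each (i, j), the minimum total weight of any directed path from i to j (possibly empty when i = j).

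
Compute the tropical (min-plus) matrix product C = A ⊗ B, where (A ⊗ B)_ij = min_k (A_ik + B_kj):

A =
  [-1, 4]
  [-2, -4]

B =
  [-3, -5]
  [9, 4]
A ⊗ B =
  [-4, -6]
  [-5, -7]

Apply the min-plus product entry-by-entry:
  C[0][0] = min over k of (A[0][0] + B[0][0] = -1 + -3 = -4, A[0][1] + B[1][0] = 4 + 9 = 13) = -4 (attained at k = 0)
  C[0][1] = min over k of (A[0][0] + B[0][1] = -1 + -5 = -6, A[0][1] + B[1][1] = 4 + 4 = 8) = -6 (attained at k = 0)
  C[1][0] = min over k of (A[1][0] + B[0][0] = -2 + -3 = -5, A[1][1] + B[1][0] = -4 + 9 = 5) = -5 (attained at k = 0)
  C[1][1] = min over k of (A[1][0] + B[0][1] = -2 + -5 = -7, A[1][1] + B[1][1] = -4 + 4 = 0) = -7 (attained at k = 0)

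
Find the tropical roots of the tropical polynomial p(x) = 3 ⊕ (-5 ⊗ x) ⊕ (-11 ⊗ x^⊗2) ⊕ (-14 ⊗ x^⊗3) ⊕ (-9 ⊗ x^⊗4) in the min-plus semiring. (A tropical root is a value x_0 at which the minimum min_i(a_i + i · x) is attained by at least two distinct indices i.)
Roots: {-5, 3, 6, 8}

Each tropical root is a break point of the lower envelope of the lines y = a_i + i · x (there are 5 lines, with slopes 0, 1, ..., 4). Only the lines that attain the minimum somewhere contribute to roots; other lines are dominated. Here the surviving (envelope) indices are i = 4, i = 3, i = 2, i = 1, i = 0.
Intersections between consecutive envelope lines give the roots: for adjacent envelope indices i < j the intersection is x = (a_i − a_j) / (j − i). Reading off the sorted break points: {-5, 3, 6, 8}.
Verification: at each break x_0, at least two indices attain the minimum of min_i(a_i + i · x_0).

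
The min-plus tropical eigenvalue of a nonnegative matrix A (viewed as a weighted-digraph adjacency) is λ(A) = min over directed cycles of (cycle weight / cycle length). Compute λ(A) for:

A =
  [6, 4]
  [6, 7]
λ(A) = 5

Enumerate directed cycles and compute their means (weight / length). Sample:
  cycle 0 → 0: weight = 6, length = 1, mean = 6/1 ≈ 6.000
  cycle 1 → 1: weight = 7, length = 1, mean = 7/1 ≈ 7.000
  cycle 0 → 1 → 0: weight = 10, length = 2, mean = 10/2 ≈ 5.000
  cycle 1 → 0 → 1: weight = 10, length = 2, mean = 10/2 ≈ 5.000
Minimum mean = 5.000, attained e.g. along the cycle 0 → 1 → 0 with weight 10 and length 2. So λ(A) = 10/2 = 5.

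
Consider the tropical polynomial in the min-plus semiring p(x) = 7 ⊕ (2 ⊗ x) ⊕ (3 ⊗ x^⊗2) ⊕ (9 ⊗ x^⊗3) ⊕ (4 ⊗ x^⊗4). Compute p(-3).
p(-3) = -8

A tropical monomial a ⊗ x^⊗i evaluates to a + i · x. Evaluating each term at x = -3:
  Term 0 contributes 7 + 0 · -3 = 7
  Term 1 contributes 2 + 1 · -3 = -1
  Term 2 contributes 3 + 2 · -3 = -3
  Term 3 contributes 9 + 3 · -3 = 0
  Term 4 contributes 4 + 4 · -3 = -8
p(-3) = ⊕ of these = min[7, -1, -3, 0, -8] = -8.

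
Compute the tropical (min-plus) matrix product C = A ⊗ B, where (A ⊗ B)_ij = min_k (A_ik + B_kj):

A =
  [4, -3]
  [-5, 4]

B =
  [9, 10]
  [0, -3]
A ⊗ B =
  [-3, -6]
  [4, 1]

Apply the min-plus product entry-by-entry:
  C[0][0] = min over k of (A[0][0] + B[0][0] = 4 + 9 = 13, A[0][1] + B[1][0] = -3 + 0 = -3) = -3 (attained at k = 1)
  C[0][1] = min over k of (A[0][0] + B[0][1] = 4 + 10 = 14, A[0][1] + B[1][1] = -3 + -3 = -6) = -6 (attained at k = 1)
  C[1][0] = min over k of (A[1][0] + B[0][0] = -5 + 9 = 4, A[1][1] + B[1][0] = 4 + 0 = 4) = 4 (attained at k = 0)
  C[1][1] = min over k of (A[1][0] + B[0][1] = -5 + 10 = 5, A[1][1] + B[1][1] = 4 + -3 = 1) = 1 (attained at k = 1)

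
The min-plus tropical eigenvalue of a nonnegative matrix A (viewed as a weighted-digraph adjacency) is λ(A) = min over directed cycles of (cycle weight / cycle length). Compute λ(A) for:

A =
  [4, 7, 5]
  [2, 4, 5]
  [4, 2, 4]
λ(A) = 3

Enumerate directed cycles and compute their means (weight / length). Sample:
  cycle 0 → 0: weight = 4, length = 1, mean = 4/1 ≈ 4.000
  cycle 1 → 1: weight = 4, length = 1, mean = 4/1 ≈ 4.000
  cycle 2 → 2: weight = 4, length = 1, mean = 4/1 ≈ 4.000
  cycle 0 → 1 → 0: weight = 9, length = 2, mean = 9/2 ≈ 4.500
  cycle 0 → 2 → 0: weight = 9, length = 2, mean = 9/2 ≈ 4.500
  cycle 1 → 0 → 1: weight = 9, length = 2, mean = 9/2 ≈ 4.500
Minimum mean = 3.000, attained e.g. along the cycle 0 → 2 → 1 → 0 with weight 9 and length 3. So λ(A) = 9/3 = 3.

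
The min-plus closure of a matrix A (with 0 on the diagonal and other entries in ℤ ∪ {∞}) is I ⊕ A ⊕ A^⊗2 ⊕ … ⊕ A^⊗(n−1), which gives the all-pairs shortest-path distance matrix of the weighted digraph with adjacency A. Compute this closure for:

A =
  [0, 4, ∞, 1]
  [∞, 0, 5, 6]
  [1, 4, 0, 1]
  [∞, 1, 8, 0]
Closure =
  [0, 2, 7, 1]
  [6, 0, 5, 6]
  [1, 2, 0, 1]
  [7, 1, 6, 0]

This is the Floyd-Warshall all-pairs shortest-path computation. For each intermediate vertex k = 0, 1, …, 3, update dist[i][j] ← min(dist[i][j], dist[i][k] + dist[k][j]). The final matrix gives, for each (i, j), the minimum total weight of any directed path from i to j (possibly empty when i = j).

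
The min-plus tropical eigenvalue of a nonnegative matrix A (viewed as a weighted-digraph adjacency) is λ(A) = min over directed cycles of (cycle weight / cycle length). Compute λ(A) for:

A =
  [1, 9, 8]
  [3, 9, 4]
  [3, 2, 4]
λ(A) = 1

Enumerate directed cycles and compute their means (weight / length). Sample:
  cycle 0 → 0: weight = 1, length = 1, mean = 1/1 ≈ 1.000
  cycle 1 → 1: weight = 9, length = 1, mean = 9/1 ≈ 9.000
  cycle 2 → 2: weight = 4, length = 1, mean = 4/1 ≈ 4.000
  cycle 0 → 1 → 0: weight = 12, length = 2, mean = 12/2 ≈ 6.000
  cycle 0 → 2 → 0: weight = 11, length = 2, mean = 11/2 ≈ 5.500
  cycle 1 → 0 → 1: weight = 12, length = 2, mean = 12/2 ≈ 6.000
Minimum mean = 1.000, attained e.g. along the cycle 0 → 0 with weight 1 and length 1. So λ(A) = 1/1 = 1.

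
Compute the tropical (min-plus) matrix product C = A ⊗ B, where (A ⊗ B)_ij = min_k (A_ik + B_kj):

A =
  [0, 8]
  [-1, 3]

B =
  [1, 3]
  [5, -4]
A ⊗ B =
  [1, 3]
  [0, -1]

Apply the min-plus product entry-by-entry:
  C[0][0] = min over k of (A[0][0] + B[0][0] = 0 + 1 = 1, A[0][1] + B[1][0] = 8 + 5 = 13) = 1 (attained at k = 0)
  C[0][1] = min over k of (A[0][0] + B[0][1] = 0 + 3 = 3, A[0][1] + B[1][1] = 8 + -4 = 4) = 3 (attained at k = 0)
  C[1][0] = min over k of (A[1][0] + B[0][0] = -1 + 1 = 0, A[1][1] + B[1][0] = 3 + 5 = 8) = 0 (attained at k = 0)
  C[1][1] = min over k of (A[1][0] + B[0][1] = -1 + 3 = 2, A[1][1] + B[1][1] = 3 + -4 = -1) = -1 (attained at k = 1)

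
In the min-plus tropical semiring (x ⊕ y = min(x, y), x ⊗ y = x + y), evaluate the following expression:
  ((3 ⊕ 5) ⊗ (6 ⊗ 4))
((3 ⊕ 5) ⊗ (6 ⊗ 4)) = 13

Expand innermost to outermost. Recall ⊕ takes the minimum of its arguments and ⊗ takes their sum. Working out the expression ((3 ⊕ 5) ⊗ (6 ⊗ 4)) gives 13.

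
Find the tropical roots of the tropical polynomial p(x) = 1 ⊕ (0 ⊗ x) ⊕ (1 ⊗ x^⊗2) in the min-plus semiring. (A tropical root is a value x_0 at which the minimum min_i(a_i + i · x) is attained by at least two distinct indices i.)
Roots: {-1, 1}

Each tropical root is a break point of the lower envelope of the lines y = a_i + i · x (there are 3 lines, with slopes 0, 1, ..., 2). Only the lines that attain the minimum somewhere contribute to roots; other lines are dominated. Here the surviving (envelope) indices are i = 2, i = 1, i = 0.
Intersections between consecutive envelope lines give the roots: for adjacent envelope indices i < j the intersection is x = (a_i − a_j) / (j − i). Reading off the sorted break points: {-1, 1}.
Verification: at each break x_0, at least two indices attain the minimum of min_i(a_i + i · x_0).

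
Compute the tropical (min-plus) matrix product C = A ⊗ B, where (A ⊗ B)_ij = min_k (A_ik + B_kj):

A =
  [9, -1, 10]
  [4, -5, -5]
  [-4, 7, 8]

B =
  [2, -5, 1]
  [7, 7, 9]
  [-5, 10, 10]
A ⊗ B =
  [5, 4, 8]
  [-10, -1, 4]
  [-2, -9, -3]

Apply the min-plus product entry-by-entry:
  C[0][0] = min over k of (A[0][0] + B[0][0] = 9 + 2 = 11, A[0][1] + B[1][0] = -1 + 7 = 6, A[0][2] + B[2][0] = 10 + -5 = 5) = 5 (attained at k = 2)
  C[0][1] = min over k of (A[0][0] + B[0][1] = 9 + -5 = 4, A[0][1] + B[1][1] = -1 + 7 = 6, A[0][2] + B[2][1] = 10 + 10 = 20) = 4 (attained at k = 0)
  C[0][2] = min over k of (A[0][0] + B[0][2] = 9 + 1 = 10, A[0][1] + B[1][2] = -1 + 9 = 8, A[0][2] + B[2][2] = 10 + 10 = 20) = 8 (attained at k = 1)
  C[1][0] = min over k of (A[1][0] + B[0][0] = 4 + 2 = 6, A[1][1] + B[1][0] = -5 + 7 = 2, A[1][2] + B[2][0] = -5 + -5 = -10) = -10 (attained at k = 2)
  C[1][1] = min over k of (A[1][0] + B[0][1] = 4 + -5 = -1, A[1][1] + B[1][1] = -5 + 7 = 2, A[1][2] + B[2][1] = -5 + 10 = 5) = -1 (attained at k = 0)
  C[1][2] = min over k of (A[1][0] + B[0][2] = 4 + 1 = 5, A[1][1] + B[1][2] = -5 + 9 = 4, A[1][2] + B[2][2] = -5 + 10 = 5) = 4 (attained at k = 1)
  C[2][0] = min over k of (A[2][0] + B[0][0] = -4 + 2 = -2, A[2][1] + B[1][0] = 7 + 7 = 14, A[2][2] + B[2][0] = 8 + -5 = 3) = -2 (attained at k = 0)
  C[2][1] = min over k of (A[2][0] + B[0][1] = -4 + -5 = -9, A[2][1] + B[1][1] = 7 + 7 = 14, A[2][2] + B[2][1] = 8 + 10 = 18) = -9 (attained at k = 0)
  C[2][2] = min over k of (A[2][0] + B[0][2] = -4 + 1 = -3, A[2][1] + B[1][2] = 7 + 9 = 16, A[2][2] + B[2][2] = 8 + 10 = 18) = -3 (attained at k = 0)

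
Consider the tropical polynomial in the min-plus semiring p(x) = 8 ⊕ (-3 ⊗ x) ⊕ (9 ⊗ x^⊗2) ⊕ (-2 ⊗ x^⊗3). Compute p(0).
p(0) = -3

A tropical monomial a ⊗ x^⊗i evaluates to a + i · x. Evaluating each term at x = 0:
  Term 0 contributes 8 + 0 · 0 = 8
  Term 1 contributes -3 + 1 · 0 = -3
  Term 2 contributes 9 + 2 · 0 = 9
  Term 3 contributes -2 + 3 · 0 = -2
p(0) = ⊕ of these = min[8, -3, 9, -2] = -3.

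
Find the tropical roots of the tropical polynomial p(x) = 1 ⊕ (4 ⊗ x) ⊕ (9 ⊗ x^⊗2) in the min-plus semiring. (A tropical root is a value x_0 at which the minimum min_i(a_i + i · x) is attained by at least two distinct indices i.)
Roots: {-5, -3}

Each tropical root is a break point of the lower envelope of the lines y = a_i + i · x (there are 3 lines, with slopes 0, 1, ..., 2). Only the lines that attain the minimum somewhere contribute to roots; other lines are dominated. Here the surviving (envelope) indices are i = 2, i = 1, i = 0.
Intersections between consecutive envelope lines give the roots: for adjacent envelope indices i < j the intersection is x = (a_i − a_j) / (j − i). Reading off the sorted break points: {-5, -3}.
Verification: at each break x_0, at least two indices attain the minimum of min_i(a_i + i · x_0).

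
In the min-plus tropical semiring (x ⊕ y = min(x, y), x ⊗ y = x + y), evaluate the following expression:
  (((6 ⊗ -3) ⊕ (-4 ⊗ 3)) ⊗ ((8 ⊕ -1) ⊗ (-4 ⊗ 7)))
(((6 ⊗ -3) ⊕ (-4 ⊗ 3)) ⊗ ((8 ⊕ -1) ⊗ (-4 ⊗ 7))) = 1

Expand innermost to outermost. Recall ⊕ takes the minimum of its arguments and ⊗ takes their sum. Working out the expression (((6 ⊗ -3) ⊕ (-4 ⊗ 3)) ⊗ ((8 ⊕ -1) ⊗ (-4 ⊗ 7))) gives 1.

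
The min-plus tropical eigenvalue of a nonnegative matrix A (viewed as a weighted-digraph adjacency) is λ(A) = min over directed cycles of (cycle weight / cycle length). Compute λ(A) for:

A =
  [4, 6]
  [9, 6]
λ(A) = 4

Enumerate directed cycles and compute their means (weight / length). Sample:
  cycle 0 → 0: weight = 4, length = 1, mean = 4/1 ≈ 4.000
  cycle 1 → 1: weight = 6, length = 1, mean = 6/1 ≈ 6.000
  cycle 0 → 1 → 0: weight = 15, length = 2, mean = 15/2 ≈ 7.500
  cycle 1 → 0 → 1: weight = 15, length = 2, mean = 15/2 ≈ 7.500
Minimum mean = 4.000, attained e.g. along the cycle 0 → 0 with weight 4 and length 1. So λ(A) = 4/1 = 4.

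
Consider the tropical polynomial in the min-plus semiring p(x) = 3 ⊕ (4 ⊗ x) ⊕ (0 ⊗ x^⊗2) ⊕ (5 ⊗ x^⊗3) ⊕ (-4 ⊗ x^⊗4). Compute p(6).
p(6) = 3

A tropical monomial a ⊗ x^⊗i evaluates to a + i · x. Evaluating each term at x = 6:
  Term 0 contributes 3 + 0 · 6 = 3
  Term 1 contributes 4 + 1 · 6 = 10
  Term 2 contributes 0 + 2 · 6 = 12
  Term 3 contributes 5 + 3 · 6 = 23
  Term 4 contributes -4 + 4 · 6 = 20
p(6) = ⊕ of these = min[3, 10, 12, 23, 20] = 3.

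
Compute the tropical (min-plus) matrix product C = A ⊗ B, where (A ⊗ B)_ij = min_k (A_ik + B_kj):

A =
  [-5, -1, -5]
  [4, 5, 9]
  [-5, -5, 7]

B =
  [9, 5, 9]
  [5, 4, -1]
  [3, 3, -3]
A ⊗ B =
  [-2, -2, -8]
  [10, 9, 4]
  [0, -1, -6]

Apply the min-plus product entry-by-entry:
  C[0][0] = min over k of (A[0][0] + B[0][0] = -5 + 9 = 4, A[0][1] + B[1][0] = -1 + 5 = 4, A[0][2] + B[2][0] = -5 + 3 = -2) = -2 (attained at k = 2)
  C[0][1] = min over k of (A[0][0] + B[0][1] = -5 + 5 = 0, A[0][1] + B[1][1] = -1 + 4 = 3, A[0][2] + B[2][1] = -5 + 3 = -2) = -2 (attained at k = 2)
  C[0][2] = min over k of (A[0][0] + B[0][2] = -5 + 9 = 4, A[0][1] + B[1][2] = -1 + -1 = -2, A[0][2] + B[2][2] = -5 + -3 = -8) = -8 (attained at k = 2)
  C[1][0] = min over k of (A[1][0] + B[0][0] = 4 + 9 = 13, A[1][1] + B[1][0] = 5 + 5 = 10, A[1][2] + B[2][0] = 9 + 3 = 12) = 10 (attained at k = 1)
  C[1][1] = min over k of (A[1][0] + B[0][1] = 4 + 5 = 9, A[1][1] + B[1][1] = 5 + 4 = 9, A[1][2] + B[2][1] = 9 + 3 = 12) = 9 (attained at k = 0)
  C[1][2] = min over k of (A[1][0] + B[0][2] = 4 + 9 = 13, A[1][1] + B[1][2] = 5 + -1 = 4, A[1][2] + B[2][2] = 9 + -3 = 6) = 4 (attained at k = 1)
  C[2][0] = min over k of (A[2][0] + B[0][0] = -5 + 9 = 4, A[2][1] + B[1][0] = -5 + 5 = 0, A[2][2] + B[2][0] = 7 + 3 = 10) = 0 (attained at k = 1)
  C[2][1] = min over k of (A[2][0] + B[0][1] = -5 + 5 = 0, A[2][1] + B[1][1] = -5 + 4 = -1, A[2][2] + B[2][1] = 7 + 3 = 10) = -1 (attained at k = 1)
  C[2][2] = min over k of (A[2][0] + B[0][2] = -5 + 9 = 4, A[2][1] + B[1][2] = -5 + -1 = -6, A[2][2] + B[2][2] = 7 + -3 = 4) = -6 (attained at k = 1)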